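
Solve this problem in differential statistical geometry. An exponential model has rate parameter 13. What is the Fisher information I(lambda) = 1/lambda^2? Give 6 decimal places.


Fisher information for exponential: I(lambda) = 1/lambda^2.
lambda = 13, lambda^2 = 169.
I = 1/169 = 0.005917

0.005917


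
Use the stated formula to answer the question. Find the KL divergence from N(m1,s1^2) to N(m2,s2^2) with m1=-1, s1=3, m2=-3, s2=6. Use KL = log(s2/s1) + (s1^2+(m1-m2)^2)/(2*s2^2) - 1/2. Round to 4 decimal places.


KL divergence between normal distributions:
KL = log(s2/s1) + (s1^2 + (m1-m2)^2)/(2*s2^2) - 1/2.
log(6/3) = 0.693147.
(3^2 + (-1--3)^2)/(2*6^2) = (9 + 4)/72 = 0.180556.
KL = 0.693147 + 0.180556 - 0.5 = 0.3737

0.3737


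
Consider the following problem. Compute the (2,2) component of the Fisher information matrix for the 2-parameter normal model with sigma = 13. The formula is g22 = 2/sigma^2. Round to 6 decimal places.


For the 2-parameter normal family, the Fisher metric has:
  g11 = 1/sigma^2, g22 = 2/sigma^2.
sigma = 13, sigma^2 = 169.
g22 = 0.011834

0.011834


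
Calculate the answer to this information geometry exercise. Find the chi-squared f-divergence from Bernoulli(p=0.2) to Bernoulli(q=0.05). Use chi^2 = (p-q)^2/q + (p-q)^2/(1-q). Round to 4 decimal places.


Chi-squared divergence between Bernoulli distributions:
chi^2 = (p-q)^2/q + (p-q)^2/(1-q).
p = 0.2, q = 0.05, p-q = 0.15.
(p-q)^2 = 0.0225.
term1 = 0.0225/0.05 = 0.45.
term2 = 0.0225/0.95 = 0.023684.
chi^2 = 0.45 + 0.023684 = 0.4737

0.4737


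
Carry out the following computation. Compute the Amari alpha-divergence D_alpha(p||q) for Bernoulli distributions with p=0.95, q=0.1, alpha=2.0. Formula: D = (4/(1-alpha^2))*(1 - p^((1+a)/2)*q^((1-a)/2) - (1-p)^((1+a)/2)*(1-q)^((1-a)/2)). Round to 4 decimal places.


Amari alpha-divergence:
D = (4/(1-alpha^2))*(1 - p^((1+a)/2)*q^((1-a)/2) - (1-p)^((1+a)/2)*(1-q)^((1-a)/2)).
alpha = 2.0, p = 0.95, q = 0.1.
e1 = (1+alpha)/2 = 1.5, e2 = (1-alpha)/2 = -0.5.
t1 = p^e1 * q^e2 = 0.95^1.5 * 0.1^-0.5 = 2.928097.
t2 = (1-p)^e1 * (1-q)^e2 = 0.05^1.5 * 0.9^-0.5 = 0.011785.
4/(1-alpha^2) = -1.333333.
D = -1.333333*(1 - 2.928097 - 0.011785) = 2.5865

2.5865


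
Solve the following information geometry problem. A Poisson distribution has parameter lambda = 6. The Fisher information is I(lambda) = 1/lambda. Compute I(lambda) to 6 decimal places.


Fisher information for Poisson: I(lambda) = 1/lambda.
lambda = 6.
I(lambda) = 1/6 = 0.166667

0.166667


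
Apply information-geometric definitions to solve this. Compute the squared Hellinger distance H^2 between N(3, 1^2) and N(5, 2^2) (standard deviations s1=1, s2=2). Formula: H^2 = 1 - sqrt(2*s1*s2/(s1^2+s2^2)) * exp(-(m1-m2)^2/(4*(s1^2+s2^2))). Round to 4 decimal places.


Squared Hellinger distance for Gaussians:
H^2 = 1 - sqrt(2*s1*s2/(s1^2+s2^2)) * exp(-(m1-m2)^2/(4*(s1^2+s2^2))).
s1^2 = 1, s2^2 = 4, s1^2+s2^2 = 5.
sqrt(2*1*2/(5)) = 0.894427.
(m1-m2)^2 = (-2)^2 = 4.
exp(-4/(4*5)) = exp(-0.2) = 0.818731.
H^2 = 1 - 0.894427*0.818731 = 0.2677

0.2677


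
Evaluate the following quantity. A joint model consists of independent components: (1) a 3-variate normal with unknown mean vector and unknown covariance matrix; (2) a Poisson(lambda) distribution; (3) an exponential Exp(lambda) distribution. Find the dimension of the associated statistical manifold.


The dimension of a statistical manifold equals the number of free
(independent) real parameters of the model. For a product of independent
blocks the parameter counts add.
- 3-variate normal: 3 (mean) + 3*4/2 = 6 (symmetric covariance) = 9.
- Poisson (lambda): 1.
- exponential (lambda): 1.
Total = 9 + 1 + 1 = 11.
Dimension = 11

11


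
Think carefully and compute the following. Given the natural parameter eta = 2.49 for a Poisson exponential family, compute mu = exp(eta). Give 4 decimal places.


Expectation parameter for Poisson exponential family:
mu = exp(eta).
eta = 2.49.
mu = exp(2.49) = 12.0613

12.0613


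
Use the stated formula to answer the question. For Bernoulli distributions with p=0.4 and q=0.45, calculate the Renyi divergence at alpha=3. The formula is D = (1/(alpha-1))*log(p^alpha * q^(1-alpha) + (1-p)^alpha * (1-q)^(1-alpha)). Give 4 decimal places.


Renyi divergence of order alpha between Bernoulli distributions:
D = (1/(alpha-1))*log(p^alpha * q^(1-alpha) + (1-p)^alpha * (1-q)^(1-alpha)).
alpha = 3, p = 0.4, q = 0.45.
p^alpha * q^(1-alpha) = 0.4^3 * 0.45^-2 = 0.316049.
(1-p)^alpha * (1-q)^(1-alpha) = 0.6^3 * 0.55^-2 = 0.71405.
sum = 0.316049 + 0.71405 = 1.030099.
D = (1/2)*log(1.030099) = 0.0148

0.0148


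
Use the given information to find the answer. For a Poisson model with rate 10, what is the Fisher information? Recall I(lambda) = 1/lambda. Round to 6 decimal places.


Fisher information for Poisson: I(lambda) = 1/lambda.
lambda = 10.
I(lambda) = 1/10 = 0.100000

0.100000


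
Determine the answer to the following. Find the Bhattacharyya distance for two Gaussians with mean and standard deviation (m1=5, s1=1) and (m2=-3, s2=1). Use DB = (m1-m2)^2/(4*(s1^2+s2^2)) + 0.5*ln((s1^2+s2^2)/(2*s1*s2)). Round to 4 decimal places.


Bhattacharyya distance between two Gaussians:
DB = (m1-m2)^2/(4*(s1^2+s2^2)) + (1/2)*ln((s1^2+s2^2)/(2*s1*s2)).
(m1-m2)^2 = (8)^2 = 64.
s1^2+s2^2 = 1 + 1 = 2.
term1 = 64/8 = 8.0.
term2 = 0.5*ln(2/2.0) = 0.0.
DB = 8.0 + 0.0 = 8.0000

8.0000


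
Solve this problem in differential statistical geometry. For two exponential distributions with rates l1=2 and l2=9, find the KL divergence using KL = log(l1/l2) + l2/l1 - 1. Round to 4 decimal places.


KL divergence for exponential family:
KL = log(l1/l2) + l2/l1 - 1.
log(2/9) = -1.504077.
9/2 = 4.5.
KL = -1.504077 + 4.5 - 1 = 1.9959

1.9959


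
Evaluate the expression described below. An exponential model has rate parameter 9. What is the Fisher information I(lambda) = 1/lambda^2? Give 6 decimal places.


Fisher information for exponential: I(lambda) = 1/lambda^2.
lambda = 9, lambda^2 = 81.
I = 1/81 = 0.012346

0.012346


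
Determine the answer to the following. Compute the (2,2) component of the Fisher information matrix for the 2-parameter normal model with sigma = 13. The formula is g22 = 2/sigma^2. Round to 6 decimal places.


For the 2-parameter normal family, the Fisher metric has:
  g11 = 1/sigma^2, g22 = 2/sigma^2.
sigma = 13, sigma^2 = 169.
g22 = 0.011834

0.011834


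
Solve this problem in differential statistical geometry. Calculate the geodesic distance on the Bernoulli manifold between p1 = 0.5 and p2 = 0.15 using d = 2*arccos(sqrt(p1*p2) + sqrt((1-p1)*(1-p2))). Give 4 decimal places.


Geodesic distance on Bernoulli manifold:
d(p1,p2) = 2*arccos(sqrt(p1*p2) + sqrt((1-p1)*(1-p2))).
sqrt(p1*p2) = sqrt(0.5*0.15) = 0.273861.
sqrt((1-p1)*(1-p2)) = sqrt(0.5*0.85) = 0.65192.
arg = 0.273861 + 0.65192 = 0.925782.
d = 2*arccos(0.925782) = 0.7754

0.7754


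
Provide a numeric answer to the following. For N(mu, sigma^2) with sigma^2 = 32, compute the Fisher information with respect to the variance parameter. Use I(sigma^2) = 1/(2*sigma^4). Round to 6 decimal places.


Fisher information for variance: I(sigma^2) = 1/(2*sigma^4).
sigma^2 = 32, so sigma^4 = 1024.
I = 1/(2*1024) = 1/2048 = 0.000488

0.000488


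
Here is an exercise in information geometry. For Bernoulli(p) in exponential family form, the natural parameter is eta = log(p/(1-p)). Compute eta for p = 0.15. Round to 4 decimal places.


Natural parameter for Bernoulli: eta = log(p/(1-p)).
p = 0.15, 1-p = 0.85.
p/(1-p) = 0.176471.
eta = log(0.176471) = -1.7346

-1.7346


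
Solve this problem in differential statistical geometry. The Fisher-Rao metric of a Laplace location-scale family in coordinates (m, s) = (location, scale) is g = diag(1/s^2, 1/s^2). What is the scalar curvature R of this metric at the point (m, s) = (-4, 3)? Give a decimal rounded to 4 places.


The metric has the form g = (A dm^2 + B ds^2)/s^2 with A = 1, B = 1.
Substitute u = sqrt(A/B)*m: g = B*(du^2 + ds^2)/s^2, i.e. B times the
Poincare upper half-plane metric, which has constant Gaussian curvature -1.
Scaling a 2D metric by a constant c divides the Gaussian curvature by c,
so K = -1/B = -1/(1) = -1.0000 everywhere (the point (m, s) = (-4, 3) is irrelevant:
the curvature is constant).
Scalar curvature in dimension 2: R = 2K = -2/(1) = -2.0000.

-2.0000


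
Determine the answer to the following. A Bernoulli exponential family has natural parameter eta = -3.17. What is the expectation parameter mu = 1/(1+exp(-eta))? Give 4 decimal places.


Dual coordinate (expectation parameter) for Bernoulli:
mu = 1/(1+exp(-eta)).
eta = -3.17.
exp(-eta) = exp(3.17) = 23.807484.
mu = 1/(1+23.807484) = 0.0403

0.0403


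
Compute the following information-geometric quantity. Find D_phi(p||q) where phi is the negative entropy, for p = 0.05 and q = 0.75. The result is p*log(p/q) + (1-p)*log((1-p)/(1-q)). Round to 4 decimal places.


Bregman divergence with negative entropy generator:
D = p*log(p/q) + (1-p)*log((1-p)/(1-q)).
p = 0.05, q = 0.75.
p*log(p/q) = 0.05*log(0.05/0.75) = -0.135403.
(1-p)*log((1-p)/(1-q)) = 0.95*log(0.95/0.25) = 1.268251.
D = -0.135403 + 1.268251 = 1.1328

1.1328


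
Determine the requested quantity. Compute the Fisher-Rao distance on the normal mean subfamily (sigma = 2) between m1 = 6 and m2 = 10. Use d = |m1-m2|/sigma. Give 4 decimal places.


On the fixed-variance normal subfamily, geodesic distance = |m1-m2|/sigma.
|6 - 10| = 4.
sigma = 2.
d = 4/2 = 2.0000

2.0000


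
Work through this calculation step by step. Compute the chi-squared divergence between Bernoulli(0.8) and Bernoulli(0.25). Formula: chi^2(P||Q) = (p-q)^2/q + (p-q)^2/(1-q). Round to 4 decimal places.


Chi-squared divergence between Bernoulli distributions:
chi^2 = (p-q)^2/q + (p-q)^2/(1-q).
p = 0.8, q = 0.25, p-q = 0.55.
(p-q)^2 = 0.3025.
term1 = 0.3025/0.25 = 1.21.
term2 = 0.3025/0.75 = 0.403333.
chi^2 = 1.21 + 0.403333 = 1.6133

1.6133


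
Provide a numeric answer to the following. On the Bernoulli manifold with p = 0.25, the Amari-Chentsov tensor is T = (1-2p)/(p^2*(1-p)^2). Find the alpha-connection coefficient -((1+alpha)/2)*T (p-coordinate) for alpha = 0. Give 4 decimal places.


Skewness (Amari-Chentsov) tensor: T = (1-2p)/(p^2*(1-p)^2).
p = 0.25, 1-2p = 0.5, p^2 = 0.0625, (1-p)^2 = 0.5625.
T = 0.5/(0.0625 * 0.5625) = 14.222222.
In the p-coordinate, Gamma^(alpha) = Gamma^(0) - (alpha/2)*T with Gamma^(0) = (1/2)*g'(p) = -T/2,
so Gamma^(alpha) = -((1+alpha)/2)*T.
alpha = 0, -(1+alpha)/2 = -0.5.
Gamma = -0.5 * 14.222222 = -7.1111

-7.1111


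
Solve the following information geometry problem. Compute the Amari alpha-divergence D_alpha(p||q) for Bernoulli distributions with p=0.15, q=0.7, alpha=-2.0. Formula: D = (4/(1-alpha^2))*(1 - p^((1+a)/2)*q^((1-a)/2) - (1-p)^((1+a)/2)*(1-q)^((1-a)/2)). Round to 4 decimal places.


Amari alpha-divergence:
D = (4/(1-alpha^2))*(1 - p^((1+a)/2)*q^((1-a)/2) - (1-p)^((1+a)/2)*(1-q)^((1-a)/2)).
alpha = -2.0, p = 0.15, q = 0.7.
e1 = (1+alpha)/2 = -0.5, e2 = (1-alpha)/2 = 1.5.
t1 = p^e1 * q^e2 = 0.15^-0.5 * 0.7^1.5 = 1.512173.
t2 = (1-p)^e1 * (1-q)^e2 = 0.85^-0.5 * 0.3^1.5 = 0.178227.
4/(1-alpha^2) = -1.333333.
D = -1.333333*(1 - 1.512173 - 0.178227) = 0.9205

0.9205


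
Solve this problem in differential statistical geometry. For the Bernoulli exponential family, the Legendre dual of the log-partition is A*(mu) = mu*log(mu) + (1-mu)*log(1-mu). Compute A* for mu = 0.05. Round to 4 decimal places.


Legendre transform for Bernoulli:
A*(mu) = mu*log(mu) + (1-mu)*log(1-mu).
mu = 0.05, 1-mu = 0.95.
mu*log(mu) = 0.05*log(0.05) = -0.149787.
(1-mu)*log(1-mu) = 0.95*log(0.95) = -0.048729.
A* = -0.149787 + -0.048729 = -0.1985

-0.1985


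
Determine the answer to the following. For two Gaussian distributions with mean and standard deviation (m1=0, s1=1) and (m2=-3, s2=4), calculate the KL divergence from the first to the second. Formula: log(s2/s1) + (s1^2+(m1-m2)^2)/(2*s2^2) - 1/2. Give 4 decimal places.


KL divergence between normal distributions:
KL = log(s2/s1) + (s1^2 + (m1-m2)^2)/(2*s2^2) - 1/2.
log(4/1) = 1.386294.
(1^2 + (0--3)^2)/(2*4^2) = (1 + 9)/32 = 0.3125.
KL = 1.386294 + 0.3125 - 0.5 = 1.1988

1.1988


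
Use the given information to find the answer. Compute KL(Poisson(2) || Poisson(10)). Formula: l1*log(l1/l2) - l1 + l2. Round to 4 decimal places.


KL divergence for Poisson:
KL = l1*log(l1/l2) - l1 + l2.
l1 = 2, l2 = 10.
log(2/10) = -1.609438.
l1*log(l1/l2) = 2 * -1.609438 = -3.218876.
KL = -3.218876 - 2 + 10 = 4.7811

4.7811


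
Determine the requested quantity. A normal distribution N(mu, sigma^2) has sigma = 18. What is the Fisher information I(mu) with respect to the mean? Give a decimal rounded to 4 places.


The Fisher information for the mean of a normal distribution is I(mu) = 1/sigma^2.
sigma = 18, so sigma^2 = 324.
I(mu) = 1/324 = 0.0031

0.0031


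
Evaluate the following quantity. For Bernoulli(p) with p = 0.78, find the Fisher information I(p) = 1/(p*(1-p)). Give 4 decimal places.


For Bernoulli(p), Fisher information is I(p) = 1/(p*(1-p)).
p = 0.78, 1-p = 0.22.
p*(1-p) = 0.1716.
I(p) = 1/0.1716 = 5.8275

5.8275


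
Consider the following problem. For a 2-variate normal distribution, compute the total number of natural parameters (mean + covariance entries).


Exponential family dimension calculation:
For 2-dim MVN: mean has 2 params, covariance has 2*3/2 = 3 unique entries.
Total dim = 2 + 3 = 5.

5


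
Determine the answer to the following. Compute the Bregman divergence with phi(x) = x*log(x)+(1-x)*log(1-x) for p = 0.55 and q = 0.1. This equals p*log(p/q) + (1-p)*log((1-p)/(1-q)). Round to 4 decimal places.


Bregman divergence with negative entropy generator:
D = p*log(p/q) + (1-p)*log((1-p)/(1-q)).
p = 0.55, q = 0.1.
p*log(p/q) = 0.55*log(0.55/0.1) = 0.937611.
(1-p)*log((1-p)/(1-q)) = 0.45*log(0.45/0.9) = -0.311916.
D = 0.937611 + -0.311916 = 0.6257

0.6257


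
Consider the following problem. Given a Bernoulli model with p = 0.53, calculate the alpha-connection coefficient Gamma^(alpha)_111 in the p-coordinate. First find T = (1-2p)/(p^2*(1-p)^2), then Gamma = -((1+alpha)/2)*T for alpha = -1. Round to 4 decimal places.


Skewness (Amari-Chentsov) tensor: T = (1-2p)/(p^2*(1-p)^2).
p = 0.53, 1-2p = -0.06, p^2 = 0.2809, (1-p)^2 = 0.2209.
T = -0.06/(0.2809 * 0.2209) = -0.96695.
In the p-coordinate, Gamma^(alpha) = Gamma^(0) - (alpha/2)*T with Gamma^(0) = (1/2)*g'(p) = -T/2,
so Gamma^(alpha) = -((1+alpha)/2)*T.
alpha = -1, -(1+alpha)/2 = 0.0.
Gamma = 0.0 * -0.96695 = 0.0000

0.0000


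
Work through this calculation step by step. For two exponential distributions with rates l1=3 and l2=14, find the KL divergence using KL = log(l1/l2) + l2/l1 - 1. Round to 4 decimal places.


KL divergence for exponential family:
KL = log(l1/l2) + l2/l1 - 1.
log(3/14) = -1.540445.
14/3 = 4.666667.
KL = -1.540445 + 4.666667 - 1 = 2.1262

2.1262


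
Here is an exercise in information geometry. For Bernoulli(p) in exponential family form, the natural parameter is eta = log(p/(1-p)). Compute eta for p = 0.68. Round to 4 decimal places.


Natural parameter for Bernoulli: eta = log(p/(1-p)).
p = 0.68, 1-p = 0.32.
p/(1-p) = 2.125.
eta = log(2.125) = 0.7538

0.7538


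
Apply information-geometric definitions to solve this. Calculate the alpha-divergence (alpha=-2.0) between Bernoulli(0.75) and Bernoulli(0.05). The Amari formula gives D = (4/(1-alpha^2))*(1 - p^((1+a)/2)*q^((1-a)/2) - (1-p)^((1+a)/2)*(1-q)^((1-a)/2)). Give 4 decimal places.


Amari alpha-divergence:
D = (4/(1-alpha^2))*(1 - p^((1+a)/2)*q^((1-a)/2) - (1-p)^((1+a)/2)*(1-q)^((1-a)/2)).
alpha = -2.0, p = 0.75, q = 0.05.
e1 = (1+alpha)/2 = -0.5, e2 = (1-alpha)/2 = 1.5.
t1 = p^e1 * q^e2 = 0.75^-0.5 * 0.05^1.5 = 0.01291.
t2 = (1-p)^e1 * (1-q)^e2 = 0.25^-0.5 * 0.95^1.5 = 1.851891.
4/(1-alpha^2) = -1.333333.
D = -1.333333*(1 - 0.01291 - 1.851891) = 1.1531

1.1531


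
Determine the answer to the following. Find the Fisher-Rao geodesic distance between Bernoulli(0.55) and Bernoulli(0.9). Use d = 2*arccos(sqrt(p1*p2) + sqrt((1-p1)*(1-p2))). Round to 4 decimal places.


Geodesic distance on Bernoulli manifold:
d(p1,p2) = 2*arccos(sqrt(p1*p2) + sqrt((1-p1)*(1-p2))).
sqrt(p1*p2) = sqrt(0.55*0.9) = 0.703562.
sqrt((1-p1)*(1-p2)) = sqrt(0.45*0.1) = 0.212132.
arg = 0.703562 + 0.212132 = 0.915694.
d = 2*arccos(0.915694) = 0.8271

0.8271


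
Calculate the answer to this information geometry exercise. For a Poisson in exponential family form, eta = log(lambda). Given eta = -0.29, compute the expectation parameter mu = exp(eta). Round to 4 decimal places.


Expectation parameter for Poisson exponential family:
mu = exp(eta).
eta = -0.29.
mu = exp(-0.29) = 0.7483

0.7483


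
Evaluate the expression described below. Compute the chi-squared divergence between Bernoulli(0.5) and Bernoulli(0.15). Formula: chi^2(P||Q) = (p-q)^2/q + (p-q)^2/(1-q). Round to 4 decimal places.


Chi-squared divergence between Bernoulli distributions:
chi^2 = (p-q)^2/q + (p-q)^2/(1-q).
p = 0.5, q = 0.15, p-q = 0.35.
(p-q)^2 = 0.1225.
term1 = 0.1225/0.15 = 0.816667.
term2 = 0.1225/0.85 = 0.144118.
chi^2 = 0.816667 + 0.144118 = 0.9608

0.9608


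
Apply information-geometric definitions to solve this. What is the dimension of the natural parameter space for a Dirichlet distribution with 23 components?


Exponential family dimension calculation:
Dirichlet with 23 components has 23 natural parameters.

23


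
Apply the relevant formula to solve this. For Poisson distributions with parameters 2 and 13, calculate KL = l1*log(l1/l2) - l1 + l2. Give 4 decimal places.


KL divergence for Poisson:
KL = l1*log(l1/l2) - l1 + l2.
l1 = 2, l2 = 13.
log(2/13) = -1.871802.
l1*log(l1/l2) = 2 * -1.871802 = -3.743604.
KL = -3.743604 - 2 + 13 = 7.2564

7.2564


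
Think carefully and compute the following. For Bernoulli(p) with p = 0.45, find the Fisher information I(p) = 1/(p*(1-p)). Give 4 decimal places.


For Bernoulli(p), Fisher information is I(p) = 1/(p*(1-p)).
p = 0.45, 1-p = 0.55.
p*(1-p) = 0.2475.
I(p) = 1/0.2475 = 4.0404

4.0404


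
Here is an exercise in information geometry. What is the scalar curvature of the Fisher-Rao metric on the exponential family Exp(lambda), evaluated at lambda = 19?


This family has a single free parameter, so its statistical manifold
is 1-dimensional. The Riemann curvature tensor of any 1-dimensional
Riemannian manifold vanishes identically, so R = 0.

0


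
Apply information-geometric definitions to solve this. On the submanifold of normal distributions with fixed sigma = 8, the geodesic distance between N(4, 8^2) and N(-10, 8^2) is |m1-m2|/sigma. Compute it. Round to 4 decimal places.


On the fixed-variance normal subfamily, geodesic distance = |m1-m2|/sigma.
|4 - -10| = 14.
sigma = 8.
d = 14/8 = 1.7500

1.7500


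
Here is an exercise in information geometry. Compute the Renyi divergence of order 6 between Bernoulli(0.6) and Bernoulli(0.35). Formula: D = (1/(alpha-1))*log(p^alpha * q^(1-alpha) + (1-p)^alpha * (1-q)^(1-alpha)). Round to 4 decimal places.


Renyi divergence of order alpha between Bernoulli distributions:
D = (1/(alpha-1))*log(p^alpha * q^(1-alpha) + (1-p)^alpha * (1-q)^(1-alpha)).
alpha = 6, p = 0.6, q = 0.35.
p^alpha * q^(1-alpha) = 0.6^6 * 0.35^-5 = 8.883156.
(1-p)^alpha * (1-q)^(1-alpha) = 0.4^6 * 0.65^-5 = 0.035302.
sum = 8.883156 + 0.035302 = 8.918457.
D = (1/5)*log(8.918457) = 0.4376

0.4376


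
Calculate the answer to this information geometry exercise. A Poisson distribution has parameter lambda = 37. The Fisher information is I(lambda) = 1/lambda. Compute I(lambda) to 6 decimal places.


Fisher information for Poisson: I(lambda) = 1/lambda.
lambda = 37.
I(lambda) = 1/37 = 0.027027

0.027027


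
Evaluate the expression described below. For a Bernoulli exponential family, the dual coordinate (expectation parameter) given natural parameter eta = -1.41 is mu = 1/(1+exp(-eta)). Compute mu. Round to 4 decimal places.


Dual coordinate (expectation parameter) for Bernoulli:
mu = 1/(1+exp(-eta)).
eta = -1.41.
exp(-eta) = exp(1.41) = 4.095955.
mu = 1/(1+4.095955) = 0.1962

0.1962


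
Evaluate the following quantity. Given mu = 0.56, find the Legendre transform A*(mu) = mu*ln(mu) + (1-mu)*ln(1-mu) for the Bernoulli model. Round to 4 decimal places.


Legendre transform for Bernoulli:
A*(mu) = mu*log(mu) + (1-mu)*log(1-mu).
mu = 0.56, 1-mu = 0.44.
mu*log(mu) = 0.56*log(0.56) = -0.324698.
(1-mu)*log(1-mu) = 0.44*log(0.44) = -0.361231.
A* = -0.324698 + -0.361231 = -0.6859

-0.6859


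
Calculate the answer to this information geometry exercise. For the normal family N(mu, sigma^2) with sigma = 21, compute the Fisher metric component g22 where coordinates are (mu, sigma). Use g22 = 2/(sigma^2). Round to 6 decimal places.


For the 2-parameter normal family, the Fisher metric has:
  g11 = 1/sigma^2, g22 = 2/sigma^2.
sigma = 21, sigma^2 = 441.
g22 = 0.004535

0.004535


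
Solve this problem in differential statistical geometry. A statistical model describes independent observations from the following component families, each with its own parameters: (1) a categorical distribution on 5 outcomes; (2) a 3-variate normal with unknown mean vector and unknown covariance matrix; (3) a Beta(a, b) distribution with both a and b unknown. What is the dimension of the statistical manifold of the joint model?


The dimension of a statistical manifold equals the number of free
(independent) real parameters of the model. For a product of independent
blocks the parameter counts add.
- categorical on 5 outcomes (probabilities sum to 1): 5-1 = 4.
- 3-variate normal: 3 (mean) + 3*4/2 = 6 (symmetric covariance) = 9.
- Beta (a, b): 2.
Total = 4 + 9 + 2 = 15.
Dimension = 15

15


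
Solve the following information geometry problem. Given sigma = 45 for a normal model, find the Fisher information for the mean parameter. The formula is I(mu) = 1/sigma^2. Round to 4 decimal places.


The Fisher information for the mean of a normal distribution is I(mu) = 1/sigma^2.
sigma = 45, so sigma^2 = 2025.
I(mu) = 1/2025 = 0.0005

0.0005


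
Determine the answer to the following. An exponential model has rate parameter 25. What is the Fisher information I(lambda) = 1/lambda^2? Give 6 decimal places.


Fisher information for exponential: I(lambda) = 1/lambda^2.
lambda = 25, lambda^2 = 625.
I = 1/625 = 0.001600

0.001600


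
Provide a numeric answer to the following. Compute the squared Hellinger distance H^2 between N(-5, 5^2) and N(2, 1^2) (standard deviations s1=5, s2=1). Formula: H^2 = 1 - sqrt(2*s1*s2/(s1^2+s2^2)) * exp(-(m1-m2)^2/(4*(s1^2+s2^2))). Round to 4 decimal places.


Squared Hellinger distance for Gaussians:
H^2 = 1 - sqrt(2*s1*s2/(s1^2+s2^2)) * exp(-(m1-m2)^2/(4*(s1^2+s2^2))).
s1^2 = 25, s2^2 = 1, s1^2+s2^2 = 26.
sqrt(2*5*1/(26)) = 0.620174.
(m1-m2)^2 = (-7)^2 = 49.
exp(-49/(4*26)) = exp(-0.471154) = 0.624282.
H^2 = 1 - 0.620174*0.624282 = 0.6128

0.6128


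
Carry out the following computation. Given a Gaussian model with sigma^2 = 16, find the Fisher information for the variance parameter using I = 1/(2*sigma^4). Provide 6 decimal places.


Fisher information for variance: I(sigma^2) = 1/(2*sigma^4).
sigma^2 = 16, so sigma^4 = 256.
I = 1/(2*256) = 1/512 = 0.001953

0.001953


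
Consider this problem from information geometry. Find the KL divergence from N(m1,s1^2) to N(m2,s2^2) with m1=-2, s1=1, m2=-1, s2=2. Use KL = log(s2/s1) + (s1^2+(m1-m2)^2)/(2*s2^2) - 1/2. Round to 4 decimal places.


KL divergence between normal distributions:
KL = log(s2/s1) + (s1^2 + (m1-m2)^2)/(2*s2^2) - 1/2.
log(2/1) = 0.693147.
(1^2 + (-2--1)^2)/(2*2^2) = (1 + 1)/8 = 0.25.
KL = 0.693147 + 0.25 - 0.5 = 0.4431

0.4431


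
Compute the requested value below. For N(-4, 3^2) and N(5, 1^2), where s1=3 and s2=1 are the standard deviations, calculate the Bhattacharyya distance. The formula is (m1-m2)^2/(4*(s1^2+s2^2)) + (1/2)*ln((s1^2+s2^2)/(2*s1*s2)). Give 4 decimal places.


Bhattacharyya distance between two Gaussians:
DB = (m1-m2)^2/(4*(s1^2+s2^2)) + (1/2)*ln((s1^2+s2^2)/(2*s1*s2)).
(m1-m2)^2 = (-9)^2 = 81.
s1^2+s2^2 = 9 + 1 = 10.
term1 = 81/40 = 2.025.
term2 = 0.5*ln(10/6.0) = 0.255413.
DB = 2.025 + 0.255413 = 2.2804

2.2804


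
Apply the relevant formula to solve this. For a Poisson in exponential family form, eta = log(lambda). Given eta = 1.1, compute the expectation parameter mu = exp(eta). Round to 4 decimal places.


Expectation parameter for Poisson exponential family:
mu = exp(eta).
eta = 1.1.
mu = exp(1.1) = 3.0042

3.0042


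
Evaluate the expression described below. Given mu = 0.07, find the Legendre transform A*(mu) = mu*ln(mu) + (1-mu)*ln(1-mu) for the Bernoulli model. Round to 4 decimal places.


Legendre transform for Bernoulli:
A*(mu) = mu*log(mu) + (1-mu)*log(1-mu).
mu = 0.07, 1-mu = 0.93.
mu*log(mu) = 0.07*log(0.07) = -0.186148.
(1-mu)*log(1-mu) = 0.93*log(0.93) = -0.067491.
A* = -0.186148 + -0.067491 = -0.2536

-0.2536


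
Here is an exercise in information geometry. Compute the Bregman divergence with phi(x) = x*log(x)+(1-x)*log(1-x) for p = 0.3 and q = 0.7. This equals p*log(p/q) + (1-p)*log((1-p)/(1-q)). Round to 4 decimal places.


Bregman divergence with negative entropy generator:
D = p*log(p/q) + (1-p)*log((1-p)/(1-q)).
p = 0.3, q = 0.7.
p*log(p/q) = 0.3*log(0.3/0.7) = -0.254189.
(1-p)*log((1-p)/(1-q)) = 0.7*log(0.7/0.3) = 0.593109.
D = -0.254189 + 0.593109 = 0.3389

0.3389


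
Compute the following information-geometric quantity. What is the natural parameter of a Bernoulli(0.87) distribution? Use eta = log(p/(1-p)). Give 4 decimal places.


Natural parameter for Bernoulli: eta = log(p/(1-p)).
p = 0.87, 1-p = 0.13.
p/(1-p) = 6.692308.
eta = log(6.692308) = 1.9010

1.9010


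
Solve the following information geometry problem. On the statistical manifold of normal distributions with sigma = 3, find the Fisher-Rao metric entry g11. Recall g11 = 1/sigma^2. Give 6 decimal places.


For the 2-parameter normal family, the Fisher metric has:
  g11 = 1/sigma^2, g22 = 2/sigma^2.
sigma = 3, sigma^2 = 9.
g11 = 0.111111

0.111111


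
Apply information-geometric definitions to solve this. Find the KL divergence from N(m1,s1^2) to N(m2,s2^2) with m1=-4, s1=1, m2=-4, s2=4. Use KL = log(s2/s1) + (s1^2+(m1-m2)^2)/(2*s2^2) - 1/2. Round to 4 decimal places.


KL divergence between normal distributions:
KL = log(s2/s1) + (s1^2 + (m1-m2)^2)/(2*s2^2) - 1/2.
log(4/1) = 1.386294.
(1^2 + (-4--4)^2)/(2*4^2) = (1 + 0)/32 = 0.03125.
KL = 1.386294 + 0.03125 - 0.5 = 0.9175

0.9175


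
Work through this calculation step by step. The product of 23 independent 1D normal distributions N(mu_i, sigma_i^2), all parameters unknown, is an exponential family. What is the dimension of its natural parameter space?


Exponential family dimension calculation:
Each univariate normal has two natural parameters (mu/sigma^2 and -1/(2 sigma^2)).
With 23 independent components, dim = 2 * 23 = 46.

46


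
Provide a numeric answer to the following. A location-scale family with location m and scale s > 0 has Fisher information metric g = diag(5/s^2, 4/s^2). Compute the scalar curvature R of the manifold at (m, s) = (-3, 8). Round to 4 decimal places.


The metric has the form g = (A dm^2 + B ds^2)/s^2 with A = 5, B = 4.
Substitute u = sqrt(A/B)*m: g = B*(du^2 + ds^2)/s^2, i.e. B times the
Poincare upper half-plane metric, which has constant Gaussian curvature -1.
Scaling a 2D metric by a constant c divides the Gaussian curvature by c,
so K = -1/B = -1/(4) = -0.2500 everywhere (the point (m, s) = (-3, 8) is irrelevant:
the curvature is constant).
Scalar curvature in dimension 2: R = 2K = -2/(4) = -0.5000.

-0.5000


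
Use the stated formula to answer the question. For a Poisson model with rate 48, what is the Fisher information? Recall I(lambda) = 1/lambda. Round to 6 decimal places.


Fisher information for Poisson: I(lambda) = 1/lambda.
lambda = 48.
I(lambda) = 1/48 = 0.020833

0.020833


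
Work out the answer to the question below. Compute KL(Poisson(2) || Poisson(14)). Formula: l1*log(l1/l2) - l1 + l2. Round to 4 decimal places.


KL divergence for Poisson:
KL = l1*log(l1/l2) - l1 + l2.
l1 = 2, l2 = 14.
log(2/14) = -1.94591.
l1*log(l1/l2) = 2 * -1.94591 = -3.89182.
KL = -3.89182 - 2 + 14 = 8.1082

8.1082


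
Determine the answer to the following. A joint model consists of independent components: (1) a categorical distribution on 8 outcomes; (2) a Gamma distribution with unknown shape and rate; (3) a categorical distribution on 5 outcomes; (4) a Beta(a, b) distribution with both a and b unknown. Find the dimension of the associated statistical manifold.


The dimension of a statistical manifold equals the number of free
(independent) real parameters of the model. For a product of independent
blocks the parameter counts add.
- categorical on 8 outcomes (probabilities sum to 1): 8-1 = 7.
- Gamma (shape, rate): 2.
- categorical on 5 outcomes (probabilities sum to 1): 5-1 = 4.
- Beta (a, b): 2.
Total = 7 + 2 + 4 + 2 = 15.
Dimension = 15

15


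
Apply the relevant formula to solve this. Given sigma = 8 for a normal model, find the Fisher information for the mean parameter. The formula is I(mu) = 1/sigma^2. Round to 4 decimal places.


The Fisher information for the mean of a normal distribution is I(mu) = 1/sigma^2.
sigma = 8, so sigma^2 = 64.
I(mu) = 1/64 = 0.0156

0.0156


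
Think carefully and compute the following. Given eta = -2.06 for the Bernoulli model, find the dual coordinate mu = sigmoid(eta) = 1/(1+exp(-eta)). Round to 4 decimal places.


Dual coordinate (expectation parameter) for Bernoulli:
mu = 1/(1+exp(-eta)).
eta = -2.06.
exp(-eta) = exp(2.06) = 7.84597.
mu = 1/(1+7.84597) = 0.1130

0.1130


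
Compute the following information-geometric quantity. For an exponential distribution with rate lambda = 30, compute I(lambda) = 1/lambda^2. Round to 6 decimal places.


Fisher information for exponential: I(lambda) = 1/lambda^2.
lambda = 30, lambda^2 = 900.
I = 1/900 = 0.001111

0.001111


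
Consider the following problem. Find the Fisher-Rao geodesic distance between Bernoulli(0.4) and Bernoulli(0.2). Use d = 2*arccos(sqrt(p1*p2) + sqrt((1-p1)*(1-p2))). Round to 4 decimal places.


Geodesic distance on Bernoulli manifold:
d(p1,p2) = 2*arccos(sqrt(p1*p2) + sqrt((1-p1)*(1-p2))).
sqrt(p1*p2) = sqrt(0.4*0.2) = 0.282843.
sqrt((1-p1)*(1-p2)) = sqrt(0.6*0.8) = 0.69282.
arg = 0.282843 + 0.69282 = 0.975663.
d = 2*arccos(0.975663) = 0.4421

0.4421


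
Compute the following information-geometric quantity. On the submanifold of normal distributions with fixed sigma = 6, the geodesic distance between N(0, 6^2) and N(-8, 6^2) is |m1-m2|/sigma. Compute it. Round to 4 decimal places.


On the fixed-variance normal subfamily, geodesic distance = |m1-m2|/sigma.
|0 - -8| = 8.
sigma = 6.
d = 8/6 = 1.3333

1.3333


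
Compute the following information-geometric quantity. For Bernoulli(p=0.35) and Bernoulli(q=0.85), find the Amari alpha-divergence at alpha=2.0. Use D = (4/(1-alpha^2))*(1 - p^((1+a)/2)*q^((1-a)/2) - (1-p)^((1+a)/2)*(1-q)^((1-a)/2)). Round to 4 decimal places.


Amari alpha-divergence:
D = (4/(1-alpha^2))*(1 - p^((1+a)/2)*q^((1-a)/2) - (1-p)^((1+a)/2)*(1-q)^((1-a)/2)).
alpha = 2.0, p = 0.35, q = 0.85.
e1 = (1+alpha)/2 = 1.5, e2 = (1-alpha)/2 = -0.5.
t1 = p^e1 * q^e2 = 0.35^1.5 * 0.85^-0.5 = 0.224591.
t2 = (1-p)^e1 * (1-q)^e2 = 0.65^1.5 * 0.15^-0.5 = 1.353083.
4/(1-alpha^2) = -1.333333.
D = -1.333333*(1 - 0.224591 - 1.353083) = 0.7702

0.7702


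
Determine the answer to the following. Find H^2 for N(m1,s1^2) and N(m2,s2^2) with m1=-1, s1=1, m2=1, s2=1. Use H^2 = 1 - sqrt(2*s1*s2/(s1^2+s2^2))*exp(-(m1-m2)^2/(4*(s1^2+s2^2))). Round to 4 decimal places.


Squared Hellinger distance for Gaussians:
H^2 = 1 - sqrt(2*s1*s2/(s1^2+s2^2)) * exp(-(m1-m2)^2/(4*(s1^2+s2^2))).
s1^2 = 1, s2^2 = 1, s1^2+s2^2 = 2.
sqrt(2*1*1/(2)) = 1.0.
(m1-m2)^2 = (-2)^2 = 4.
exp(-4/(4*2)) = exp(-0.5) = 0.606531.
H^2 = 1 - 1.0*0.606531 = 0.3935

0.3935


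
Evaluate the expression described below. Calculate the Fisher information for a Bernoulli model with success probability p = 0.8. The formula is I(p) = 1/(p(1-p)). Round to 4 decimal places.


For Bernoulli(p), Fisher information is I(p) = 1/(p*(1-p)).
p = 0.8, 1-p = 0.2.
p*(1-p) = 0.16.
I(p) = 1/0.16 = 6.2500

6.2500


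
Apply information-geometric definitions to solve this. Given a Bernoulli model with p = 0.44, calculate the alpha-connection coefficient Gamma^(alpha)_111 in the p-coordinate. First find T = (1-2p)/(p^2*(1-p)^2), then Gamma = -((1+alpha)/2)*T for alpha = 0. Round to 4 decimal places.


Skewness (Amari-Chentsov) tensor: T = (1-2p)/(p^2*(1-p)^2).
p = 0.44, 1-2p = 0.12, p^2 = 0.1936, (1-p)^2 = 0.3136.
T = 0.12/(0.1936 * 0.3136) = 1.976514.
In the p-coordinate, Gamma^(alpha) = Gamma^(0) - (alpha/2)*T with Gamma^(0) = (1/2)*g'(p) = -T/2,
so Gamma^(alpha) = -((1+alpha)/2)*T.
alpha = 0, -(1+alpha)/2 = -0.5.
Gamma = -0.5 * 1.976514 = -0.9883

-0.9883


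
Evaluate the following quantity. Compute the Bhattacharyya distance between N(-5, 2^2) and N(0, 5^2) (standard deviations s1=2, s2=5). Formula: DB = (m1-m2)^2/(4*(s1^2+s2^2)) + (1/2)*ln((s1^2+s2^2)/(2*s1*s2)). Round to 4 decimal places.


Bhattacharyya distance between two Gaussians:
DB = (m1-m2)^2/(4*(s1^2+s2^2)) + (1/2)*ln((s1^2+s2^2)/(2*s1*s2)).
(m1-m2)^2 = (-5)^2 = 25.
s1^2+s2^2 = 4 + 25 = 29.
term1 = 25/116 = 0.215517.
term2 = 0.5*ln(29/20.0) = 0.185782.
DB = 0.215517 + 0.185782 = 0.4013

0.4013


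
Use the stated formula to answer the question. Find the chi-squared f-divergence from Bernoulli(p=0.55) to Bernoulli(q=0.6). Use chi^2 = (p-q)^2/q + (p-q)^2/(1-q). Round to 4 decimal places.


Chi-squared divergence between Bernoulli distributions:
chi^2 = (p-q)^2/q + (p-q)^2/(1-q).
p = 0.55, q = 0.6, p-q = -0.05.
(p-q)^2 = 0.0025.
term1 = 0.0025/0.6 = 0.004167.
term2 = 0.0025/0.4 = 0.00625.
chi^2 = 0.004167 + 0.00625 = 0.0104

0.0104


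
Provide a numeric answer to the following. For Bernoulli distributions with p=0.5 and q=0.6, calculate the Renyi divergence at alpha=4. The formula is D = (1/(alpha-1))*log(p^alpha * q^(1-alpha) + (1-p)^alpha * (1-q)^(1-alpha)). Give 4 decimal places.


Renyi divergence of order alpha between Bernoulli distributions:
D = (1/(alpha-1))*log(p^alpha * q^(1-alpha) + (1-p)^alpha * (1-q)^(1-alpha)).
alpha = 4, p = 0.5, q = 0.6.
p^alpha * q^(1-alpha) = 0.5^4 * 0.6^-3 = 0.289352.
(1-p)^alpha * (1-q)^(1-alpha) = 0.5^4 * 0.4^-3 = 0.976562.
sum = 0.289352 + 0.976562 = 1.265914.
D = (1/3)*log(1.265914) = 0.0786

0.0786


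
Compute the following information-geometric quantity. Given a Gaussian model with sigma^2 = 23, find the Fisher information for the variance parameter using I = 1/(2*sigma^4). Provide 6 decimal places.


Fisher information for variance: I(sigma^2) = 1/(2*sigma^4).
sigma^2 = 23, so sigma^4 = 529.
I = 1/(2*529) = 1/1058 = 0.000945

0.000945


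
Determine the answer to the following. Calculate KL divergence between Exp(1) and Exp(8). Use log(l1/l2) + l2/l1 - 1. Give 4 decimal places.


KL divergence for exponential family:
KL = log(l1/l2) + l2/l1 - 1.
log(1/8) = -2.079442.
8/1 = 8.0.
KL = -2.079442 + 8.0 - 1 = 4.9206

4.9206


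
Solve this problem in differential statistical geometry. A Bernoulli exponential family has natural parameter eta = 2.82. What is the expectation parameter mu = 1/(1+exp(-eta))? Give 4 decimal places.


Dual coordinate (expectation parameter) for Bernoulli:
mu = 1/(1+exp(-eta)).
eta = 2.82.
exp(-eta) = exp(-2.82) = 0.059606.
mu = 1/(1+0.059606) = 0.9437

0.9437


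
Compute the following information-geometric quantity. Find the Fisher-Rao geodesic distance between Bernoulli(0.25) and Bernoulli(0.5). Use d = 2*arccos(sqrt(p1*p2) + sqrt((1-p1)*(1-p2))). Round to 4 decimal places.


Geodesic distance on Bernoulli manifold:
d(p1,p2) = 2*arccos(sqrt(p1*p2) + sqrt((1-p1)*(1-p2))).
sqrt(p1*p2) = sqrt(0.25*0.5) = 0.353553.
sqrt((1-p1)*(1-p2)) = sqrt(0.75*0.5) = 0.612372.
arg = 0.353553 + 0.612372 = 0.965926.
d = 2*arccos(0.965926) = 0.5236

0.5236


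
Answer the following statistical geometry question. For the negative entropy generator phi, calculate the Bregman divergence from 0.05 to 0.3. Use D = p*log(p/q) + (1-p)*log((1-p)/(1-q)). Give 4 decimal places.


Bregman divergence with negative entropy generator:
D = p*log(p/q) + (1-p)*log((1-p)/(1-q)).
p = 0.05, q = 0.3.
p*log(p/q) = 0.05*log(0.05/0.3) = -0.089588.
(1-p)*log((1-p)/(1-q)) = 0.95*log(0.95/0.7) = 0.290113.
D = -0.089588 + 0.290113 = 0.2005

0.2005


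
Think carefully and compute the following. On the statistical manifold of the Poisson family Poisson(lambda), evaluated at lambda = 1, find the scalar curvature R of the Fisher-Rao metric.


This family has a single free parameter, so its statistical manifold
is 1-dimensional. The Riemann curvature tensor of any 1-dimensional
Riemannian manifold vanishes identically, so R = 0.

0


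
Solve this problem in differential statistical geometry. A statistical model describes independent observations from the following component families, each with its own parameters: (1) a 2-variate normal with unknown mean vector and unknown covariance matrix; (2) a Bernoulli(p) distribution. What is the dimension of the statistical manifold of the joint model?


The dimension of a statistical manifold equals the number of free
(independent) real parameters of the model. For a product of independent
blocks the parameter counts add.
- 2-variate normal: 2 (mean) + 2*3/2 = 3 (symmetric covariance) = 5.
- Bernoulli (p): 1.
Total = 5 + 1 = 6.
Dimension = 6

6


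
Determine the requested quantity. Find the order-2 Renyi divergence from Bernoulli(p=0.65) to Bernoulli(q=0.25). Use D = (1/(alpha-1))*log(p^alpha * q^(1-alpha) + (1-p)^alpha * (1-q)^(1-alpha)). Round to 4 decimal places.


Renyi divergence of order alpha between Bernoulli distributions:
D = (1/(alpha-1))*log(p^alpha * q^(1-alpha) + (1-p)^alpha * (1-q)^(1-alpha)).
alpha = 2, p = 0.65, q = 0.25.
p^alpha * q^(1-alpha) = 0.65^2 * 0.25^-1 = 1.69.
(1-p)^alpha * (1-q)^(1-alpha) = 0.35^2 * 0.75^-1 = 0.163333.
sum = 1.69 + 0.163333 = 1.853333.
D = (1/1)*log(1.853333) = 0.6170

0.6170


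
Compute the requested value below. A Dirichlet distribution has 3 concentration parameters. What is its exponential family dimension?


Exponential family dimension calculation:
Dirichlet with 3 components has 3 natural parameters.

3


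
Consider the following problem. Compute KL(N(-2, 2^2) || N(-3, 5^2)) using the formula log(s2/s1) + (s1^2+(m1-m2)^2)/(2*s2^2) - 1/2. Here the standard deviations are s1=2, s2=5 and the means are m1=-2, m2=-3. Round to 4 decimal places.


KL divergence between normal distributions:
KL = log(s2/s1) + (s1^2 + (m1-m2)^2)/(2*s2^2) - 1/2.
log(5/2) = 0.916291.
(2^2 + (-2--3)^2)/(2*5^2) = (4 + 1)/50 = 0.1.
KL = 0.916291 + 0.1 - 0.5 = 0.5163

0.5163


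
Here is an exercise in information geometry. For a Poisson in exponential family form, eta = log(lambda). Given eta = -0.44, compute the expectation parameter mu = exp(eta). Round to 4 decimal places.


Expectation parameter for Poisson exponential family:
mu = exp(eta).
eta = -0.44.
mu = exp(-0.44) = 0.6440

0.6440


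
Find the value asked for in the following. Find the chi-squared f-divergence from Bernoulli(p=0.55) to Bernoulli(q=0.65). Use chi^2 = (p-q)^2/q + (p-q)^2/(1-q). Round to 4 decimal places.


Chi-squared divergence between Bernoulli distributions:
chi^2 = (p-q)^2/q + (p-q)^2/(1-q).
p = 0.55, q = 0.65, p-q = -0.1.
(p-q)^2 = 0.01.
term1 = 0.01/0.65 = 0.015385.
term2 = 0.01/0.35 = 0.028571.
chi^2 = 0.015385 + 0.028571 = 0.0440

0.0440


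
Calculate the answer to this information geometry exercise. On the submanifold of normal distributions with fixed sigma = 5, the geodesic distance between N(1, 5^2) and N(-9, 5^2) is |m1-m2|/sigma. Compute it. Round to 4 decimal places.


On the fixed-variance normal subfamily, geodesic distance = |m1-m2|/sigma.
|1 - -9| = 10.
sigma = 5.
d = 10/5 = 2.0000

2.0000
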